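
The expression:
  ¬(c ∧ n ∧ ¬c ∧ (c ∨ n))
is always true.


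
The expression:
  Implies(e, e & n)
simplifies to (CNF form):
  n | ~e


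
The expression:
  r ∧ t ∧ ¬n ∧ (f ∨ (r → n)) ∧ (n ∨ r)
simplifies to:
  f ∧ r ∧ t ∧ ¬n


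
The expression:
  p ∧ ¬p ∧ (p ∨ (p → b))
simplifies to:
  False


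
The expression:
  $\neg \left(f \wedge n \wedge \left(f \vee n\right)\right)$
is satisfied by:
  {n: False, f: False}
  {f: True, n: False}
  {n: True, f: False}


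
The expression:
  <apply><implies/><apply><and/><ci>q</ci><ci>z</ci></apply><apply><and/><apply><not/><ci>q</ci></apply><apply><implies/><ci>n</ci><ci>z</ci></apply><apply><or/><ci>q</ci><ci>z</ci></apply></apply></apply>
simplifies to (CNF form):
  <apply><or/><apply><not/><ci>q</ci></apply><apply><not/><ci>z</ci></apply></apply>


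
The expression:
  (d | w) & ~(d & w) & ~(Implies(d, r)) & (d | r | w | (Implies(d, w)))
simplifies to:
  d & ~r & ~w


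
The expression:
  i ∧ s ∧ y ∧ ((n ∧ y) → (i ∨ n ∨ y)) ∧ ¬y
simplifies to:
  False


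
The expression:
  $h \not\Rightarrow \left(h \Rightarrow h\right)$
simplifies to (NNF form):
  $\text{False}$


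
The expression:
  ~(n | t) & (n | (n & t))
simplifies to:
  False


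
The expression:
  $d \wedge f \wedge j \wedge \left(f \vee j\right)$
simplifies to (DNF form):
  $d \wedge f \wedge j$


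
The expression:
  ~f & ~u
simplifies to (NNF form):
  ~f & ~u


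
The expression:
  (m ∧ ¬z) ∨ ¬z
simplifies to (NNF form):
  ¬z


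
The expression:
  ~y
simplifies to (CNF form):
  ~y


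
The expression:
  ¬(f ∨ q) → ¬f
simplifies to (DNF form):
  True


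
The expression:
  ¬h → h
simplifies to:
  h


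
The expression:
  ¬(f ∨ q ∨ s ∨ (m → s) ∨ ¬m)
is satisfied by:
  {m: True, q: False, f: False, s: False}


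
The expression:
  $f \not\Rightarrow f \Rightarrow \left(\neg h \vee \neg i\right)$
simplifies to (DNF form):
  $\text{True}$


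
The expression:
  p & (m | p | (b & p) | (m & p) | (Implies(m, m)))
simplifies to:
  p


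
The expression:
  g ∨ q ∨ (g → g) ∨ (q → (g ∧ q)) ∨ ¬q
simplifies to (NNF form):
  True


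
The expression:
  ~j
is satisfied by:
  {j: False}


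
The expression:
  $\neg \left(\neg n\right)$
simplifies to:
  $n$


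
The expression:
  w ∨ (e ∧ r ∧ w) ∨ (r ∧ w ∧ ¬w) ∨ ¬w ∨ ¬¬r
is always true.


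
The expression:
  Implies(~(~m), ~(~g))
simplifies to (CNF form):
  g | ~m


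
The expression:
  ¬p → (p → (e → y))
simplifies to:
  True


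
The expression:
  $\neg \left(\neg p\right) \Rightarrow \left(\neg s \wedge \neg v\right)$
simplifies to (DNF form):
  $\left(\neg s \wedge \neg v\right) \vee \neg p$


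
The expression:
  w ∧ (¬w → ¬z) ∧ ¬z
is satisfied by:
  {w: True, z: False}


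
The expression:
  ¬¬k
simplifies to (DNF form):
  k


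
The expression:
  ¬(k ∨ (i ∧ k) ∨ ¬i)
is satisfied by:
  {i: True, k: False}


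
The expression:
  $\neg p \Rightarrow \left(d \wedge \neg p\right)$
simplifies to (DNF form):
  $d \vee p$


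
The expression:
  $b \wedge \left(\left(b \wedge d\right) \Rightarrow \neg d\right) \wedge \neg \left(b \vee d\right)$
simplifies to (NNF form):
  $\text{False}$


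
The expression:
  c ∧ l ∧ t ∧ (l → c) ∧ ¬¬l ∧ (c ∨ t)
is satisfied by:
  {t: True, c: True, l: True}


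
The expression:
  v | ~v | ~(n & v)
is always true.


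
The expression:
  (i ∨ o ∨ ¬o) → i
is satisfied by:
  {i: True}


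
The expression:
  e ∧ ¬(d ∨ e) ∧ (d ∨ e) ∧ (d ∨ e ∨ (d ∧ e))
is never true.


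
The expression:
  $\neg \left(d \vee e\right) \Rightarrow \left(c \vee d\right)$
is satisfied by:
  {c: True, d: True, e: True}
  {c: True, d: True, e: False}
  {c: True, e: True, d: False}
  {c: True, e: False, d: False}
  {d: True, e: True, c: False}
  {d: True, e: False, c: False}
  {e: True, d: False, c: False}


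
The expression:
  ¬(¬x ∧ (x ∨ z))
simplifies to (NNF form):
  x ∨ ¬z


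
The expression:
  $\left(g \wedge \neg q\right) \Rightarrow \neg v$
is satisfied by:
  {q: True, g: False, v: False}
  {g: False, v: False, q: False}
  {q: True, v: True, g: False}
  {v: True, g: False, q: False}
  {q: True, g: True, v: False}
  {g: True, q: False, v: False}
  {q: True, v: True, g: True}


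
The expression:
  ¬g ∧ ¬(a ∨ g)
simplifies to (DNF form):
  ¬a ∧ ¬g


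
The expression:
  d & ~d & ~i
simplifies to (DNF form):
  False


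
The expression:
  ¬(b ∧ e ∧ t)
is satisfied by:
  {e: False, t: False, b: False}
  {b: True, e: False, t: False}
  {t: True, e: False, b: False}
  {b: True, t: True, e: False}
  {e: True, b: False, t: False}
  {b: True, e: True, t: False}
  {t: True, e: True, b: False}


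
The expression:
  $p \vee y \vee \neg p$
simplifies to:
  $\text{True}$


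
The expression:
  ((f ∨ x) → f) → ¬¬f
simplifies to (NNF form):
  f ∨ x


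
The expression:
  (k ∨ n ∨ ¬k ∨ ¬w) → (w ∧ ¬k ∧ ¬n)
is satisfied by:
  {w: True, n: False, k: False}


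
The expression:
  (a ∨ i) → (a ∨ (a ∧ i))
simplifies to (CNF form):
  a ∨ ¬i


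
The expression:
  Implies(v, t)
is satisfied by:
  {t: True, v: False}
  {v: False, t: False}
  {v: True, t: True}


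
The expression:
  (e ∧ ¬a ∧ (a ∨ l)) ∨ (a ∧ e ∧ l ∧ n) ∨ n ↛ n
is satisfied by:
  {e: True, l: True, n: True, a: False}
  {e: True, l: True, a: False, n: False}
  {e: True, l: True, n: True, a: True}


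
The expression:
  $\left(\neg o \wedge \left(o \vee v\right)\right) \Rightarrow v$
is always true.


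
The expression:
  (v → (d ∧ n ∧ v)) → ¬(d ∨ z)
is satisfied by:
  {v: True, n: False, d: False, z: False}
  {v: True, z: True, n: False, d: False}
  {v: True, n: True, d: False, z: False}
  {v: True, z: True, n: True, d: False}
  {z: False, n: False, d: False, v: False}
  {n: True, z: False, d: False, v: False}
  {d: True, v: True, z: False, n: False}
  {z: True, d: True, v: True, n: False}


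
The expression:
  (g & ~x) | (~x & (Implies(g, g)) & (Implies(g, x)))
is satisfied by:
  {x: False}


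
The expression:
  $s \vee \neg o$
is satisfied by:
  {s: True, o: False}
  {o: False, s: False}
  {o: True, s: True}


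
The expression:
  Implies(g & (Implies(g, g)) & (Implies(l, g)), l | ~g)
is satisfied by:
  {l: True, g: False}
  {g: False, l: False}
  {g: True, l: True}


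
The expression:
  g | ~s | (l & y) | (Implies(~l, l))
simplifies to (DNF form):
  g | l | ~s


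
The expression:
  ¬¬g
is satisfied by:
  {g: True}


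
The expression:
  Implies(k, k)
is always true.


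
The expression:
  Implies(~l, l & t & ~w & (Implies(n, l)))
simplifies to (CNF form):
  l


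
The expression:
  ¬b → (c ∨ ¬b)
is always true.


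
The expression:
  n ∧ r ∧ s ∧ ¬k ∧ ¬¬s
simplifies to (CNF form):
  n ∧ r ∧ s ∧ ¬k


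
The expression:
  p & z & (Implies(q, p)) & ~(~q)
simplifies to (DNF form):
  p & q & z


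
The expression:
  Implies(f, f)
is always true.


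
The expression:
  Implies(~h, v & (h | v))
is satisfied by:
  {v: True, h: True}
  {v: True, h: False}
  {h: True, v: False}


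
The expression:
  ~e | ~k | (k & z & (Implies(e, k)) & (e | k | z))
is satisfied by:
  {z: True, k: False, e: False}
  {k: False, e: False, z: False}
  {e: True, z: True, k: False}
  {e: True, k: False, z: False}
  {z: True, k: True, e: False}
  {k: True, z: False, e: False}
  {e: True, k: True, z: True}


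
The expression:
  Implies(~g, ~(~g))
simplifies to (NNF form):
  g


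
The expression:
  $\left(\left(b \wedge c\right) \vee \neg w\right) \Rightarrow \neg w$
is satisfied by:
  {w: False, c: False, b: False}
  {b: True, w: False, c: False}
  {c: True, w: False, b: False}
  {b: True, c: True, w: False}
  {w: True, b: False, c: False}
  {b: True, w: True, c: False}
  {c: True, w: True, b: False}


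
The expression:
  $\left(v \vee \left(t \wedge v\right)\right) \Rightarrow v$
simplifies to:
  $\text{True}$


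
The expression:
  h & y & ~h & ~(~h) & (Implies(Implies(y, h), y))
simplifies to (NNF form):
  False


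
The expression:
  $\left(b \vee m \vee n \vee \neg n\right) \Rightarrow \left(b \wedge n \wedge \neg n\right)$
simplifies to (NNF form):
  $\text{False}$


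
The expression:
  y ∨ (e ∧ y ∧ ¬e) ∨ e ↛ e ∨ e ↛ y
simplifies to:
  e ∨ y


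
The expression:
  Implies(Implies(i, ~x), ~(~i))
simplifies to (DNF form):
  i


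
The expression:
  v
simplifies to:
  v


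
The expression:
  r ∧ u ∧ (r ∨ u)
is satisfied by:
  {r: True, u: True}


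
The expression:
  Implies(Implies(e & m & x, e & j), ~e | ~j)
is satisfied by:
  {e: False, j: False}
  {j: True, e: False}
  {e: True, j: False}


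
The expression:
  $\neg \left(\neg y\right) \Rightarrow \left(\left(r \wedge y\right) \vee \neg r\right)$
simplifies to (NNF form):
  $\text{True}$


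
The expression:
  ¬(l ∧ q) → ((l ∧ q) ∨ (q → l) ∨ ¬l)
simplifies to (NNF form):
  True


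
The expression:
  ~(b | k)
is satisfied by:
  {k: False, b: False}


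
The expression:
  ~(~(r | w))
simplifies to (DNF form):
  r | w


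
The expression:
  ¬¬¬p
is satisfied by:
  {p: False}


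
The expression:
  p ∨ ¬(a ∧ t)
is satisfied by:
  {p: True, t: False, a: False}
  {p: False, t: False, a: False}
  {a: True, p: True, t: False}
  {a: True, p: False, t: False}
  {t: True, p: True, a: False}
  {t: True, p: False, a: False}
  {t: True, a: True, p: True}


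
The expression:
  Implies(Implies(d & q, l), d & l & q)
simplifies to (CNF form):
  d & q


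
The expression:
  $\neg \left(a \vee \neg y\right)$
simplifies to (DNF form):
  $y \wedge \neg a$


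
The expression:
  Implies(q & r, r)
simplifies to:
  True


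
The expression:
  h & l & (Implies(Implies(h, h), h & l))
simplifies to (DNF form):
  h & l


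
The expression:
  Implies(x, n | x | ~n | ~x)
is always true.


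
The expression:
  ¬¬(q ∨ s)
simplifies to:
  q ∨ s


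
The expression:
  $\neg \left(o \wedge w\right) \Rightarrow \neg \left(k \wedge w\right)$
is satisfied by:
  {o: True, w: False, k: False}
  {w: False, k: False, o: False}
  {o: True, k: True, w: False}
  {k: True, w: False, o: False}
  {o: True, w: True, k: False}
  {w: True, o: False, k: False}
  {o: True, k: True, w: True}


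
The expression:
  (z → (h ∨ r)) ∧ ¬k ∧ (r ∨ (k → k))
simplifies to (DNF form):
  (h ∧ ¬k) ∨ (r ∧ ¬k) ∨ (¬k ∧ ¬z)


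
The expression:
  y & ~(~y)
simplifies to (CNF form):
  y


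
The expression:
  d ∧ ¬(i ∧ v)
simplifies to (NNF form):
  d ∧ (¬i ∨ ¬v)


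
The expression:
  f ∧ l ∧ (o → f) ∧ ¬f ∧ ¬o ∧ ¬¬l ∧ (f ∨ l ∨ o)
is never true.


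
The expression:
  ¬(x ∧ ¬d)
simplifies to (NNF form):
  d ∨ ¬x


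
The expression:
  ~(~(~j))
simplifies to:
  ~j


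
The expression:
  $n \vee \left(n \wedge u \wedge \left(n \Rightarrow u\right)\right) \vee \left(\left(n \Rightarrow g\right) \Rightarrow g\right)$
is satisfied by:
  {n: True, g: True}
  {n: True, g: False}
  {g: True, n: False}


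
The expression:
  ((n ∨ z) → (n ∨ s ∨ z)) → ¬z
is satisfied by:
  {z: False}


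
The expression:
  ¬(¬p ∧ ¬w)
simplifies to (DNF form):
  p ∨ w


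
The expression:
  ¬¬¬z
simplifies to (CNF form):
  ¬z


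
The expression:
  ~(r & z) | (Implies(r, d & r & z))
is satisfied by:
  {d: True, z: False, r: False}
  {z: False, r: False, d: False}
  {r: True, d: True, z: False}
  {r: True, z: False, d: False}
  {d: True, z: True, r: False}
  {z: True, d: False, r: False}
  {r: True, z: True, d: True}


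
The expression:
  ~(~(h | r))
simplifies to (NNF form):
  h | r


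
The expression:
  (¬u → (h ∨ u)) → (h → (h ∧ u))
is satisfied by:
  {u: True, h: False}
  {h: False, u: False}
  {h: True, u: True}


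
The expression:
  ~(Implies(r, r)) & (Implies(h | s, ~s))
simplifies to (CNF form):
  False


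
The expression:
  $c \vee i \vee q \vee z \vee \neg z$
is always true.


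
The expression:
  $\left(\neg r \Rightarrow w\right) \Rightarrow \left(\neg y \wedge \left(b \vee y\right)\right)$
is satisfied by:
  {b: True, w: False, y: False, r: False}
  {b: False, w: False, y: False, r: False}
  {r: True, b: True, w: False, y: False}
  {b: True, y: True, r: False, w: False}
  {y: True, r: False, w: False, b: False}
  {b: True, w: True, r: False, y: False}
  {r: True, b: True, w: True, y: False}


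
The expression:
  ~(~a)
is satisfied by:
  {a: True}


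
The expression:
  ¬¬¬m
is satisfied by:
  {m: False}


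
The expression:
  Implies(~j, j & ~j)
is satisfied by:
  {j: True}


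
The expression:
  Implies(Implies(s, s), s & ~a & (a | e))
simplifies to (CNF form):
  e & s & ~a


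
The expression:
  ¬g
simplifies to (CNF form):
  ¬g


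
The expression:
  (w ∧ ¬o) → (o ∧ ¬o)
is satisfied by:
  {o: True, w: False}
  {w: False, o: False}
  {w: True, o: True}


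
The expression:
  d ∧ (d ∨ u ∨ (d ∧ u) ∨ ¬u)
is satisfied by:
  {d: True}


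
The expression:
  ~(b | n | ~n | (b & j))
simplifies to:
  False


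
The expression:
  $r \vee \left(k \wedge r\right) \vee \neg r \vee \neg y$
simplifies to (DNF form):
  $\text{True}$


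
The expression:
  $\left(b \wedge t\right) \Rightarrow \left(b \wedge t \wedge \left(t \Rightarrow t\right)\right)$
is always true.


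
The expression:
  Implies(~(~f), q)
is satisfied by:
  {q: True, f: False}
  {f: False, q: False}
  {f: True, q: True}


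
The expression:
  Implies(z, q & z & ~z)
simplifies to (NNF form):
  ~z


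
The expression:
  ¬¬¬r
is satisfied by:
  {r: False}


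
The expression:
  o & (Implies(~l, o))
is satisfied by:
  {o: True}


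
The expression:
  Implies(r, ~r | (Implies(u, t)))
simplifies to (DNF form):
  t | ~r | ~u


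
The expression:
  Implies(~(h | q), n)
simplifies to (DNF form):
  h | n | q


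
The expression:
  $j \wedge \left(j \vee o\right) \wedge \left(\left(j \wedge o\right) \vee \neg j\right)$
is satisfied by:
  {j: True, o: True}


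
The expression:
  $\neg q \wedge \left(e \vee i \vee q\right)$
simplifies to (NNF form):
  $\neg q \wedge \left(e \vee i\right)$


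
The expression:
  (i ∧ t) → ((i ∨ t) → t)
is always true.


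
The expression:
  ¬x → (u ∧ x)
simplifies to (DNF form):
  x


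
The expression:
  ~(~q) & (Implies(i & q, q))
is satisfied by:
  {q: True}


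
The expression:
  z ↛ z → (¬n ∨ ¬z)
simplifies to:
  True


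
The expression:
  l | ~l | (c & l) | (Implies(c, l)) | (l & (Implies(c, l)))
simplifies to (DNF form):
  True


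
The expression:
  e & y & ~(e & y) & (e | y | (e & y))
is never true.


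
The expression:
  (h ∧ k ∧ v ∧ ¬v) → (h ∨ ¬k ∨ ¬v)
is always true.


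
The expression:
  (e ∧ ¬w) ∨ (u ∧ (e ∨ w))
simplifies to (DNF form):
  (e ∧ ¬w) ∨ (u ∧ w)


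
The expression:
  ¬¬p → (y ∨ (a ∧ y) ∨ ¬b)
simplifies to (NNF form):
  y ∨ ¬b ∨ ¬p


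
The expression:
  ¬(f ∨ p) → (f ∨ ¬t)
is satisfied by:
  {p: True, f: True, t: False}
  {p: True, f: False, t: False}
  {f: True, p: False, t: False}
  {p: False, f: False, t: False}
  {t: True, p: True, f: True}
  {t: True, p: True, f: False}
  {t: True, f: True, p: False}


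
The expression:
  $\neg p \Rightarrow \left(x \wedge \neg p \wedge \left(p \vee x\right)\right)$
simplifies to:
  $p \vee x$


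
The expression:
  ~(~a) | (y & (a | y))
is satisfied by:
  {a: True, y: True}
  {a: True, y: False}
  {y: True, a: False}


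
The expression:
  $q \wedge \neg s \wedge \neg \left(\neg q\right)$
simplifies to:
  $q \wedge \neg s$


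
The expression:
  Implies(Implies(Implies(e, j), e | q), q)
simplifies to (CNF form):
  q | ~e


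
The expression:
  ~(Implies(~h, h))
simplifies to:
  ~h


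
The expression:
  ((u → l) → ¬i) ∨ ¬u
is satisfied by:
  {l: False, u: False, i: False}
  {i: True, l: False, u: False}
  {u: True, l: False, i: False}
  {i: True, u: True, l: False}
  {l: True, i: False, u: False}
  {i: True, l: True, u: False}
  {u: True, l: True, i: False}


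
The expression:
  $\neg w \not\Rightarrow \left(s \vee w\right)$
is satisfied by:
  {w: False, s: False}


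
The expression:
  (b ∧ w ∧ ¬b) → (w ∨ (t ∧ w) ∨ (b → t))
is always true.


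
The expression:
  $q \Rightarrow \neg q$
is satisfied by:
  {q: False}


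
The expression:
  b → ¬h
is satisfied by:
  {h: False, b: False}
  {b: True, h: False}
  {h: True, b: False}


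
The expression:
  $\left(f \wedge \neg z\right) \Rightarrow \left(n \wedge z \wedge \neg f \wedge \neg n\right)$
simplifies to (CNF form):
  $z \vee \neg f$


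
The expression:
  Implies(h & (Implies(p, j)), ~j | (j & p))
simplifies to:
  p | ~h | ~j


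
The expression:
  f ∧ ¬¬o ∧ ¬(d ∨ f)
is never true.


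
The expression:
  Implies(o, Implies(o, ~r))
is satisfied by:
  {o: False, r: False}
  {r: True, o: False}
  {o: True, r: False}


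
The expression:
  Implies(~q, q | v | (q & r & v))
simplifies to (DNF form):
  q | v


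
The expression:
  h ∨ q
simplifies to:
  h ∨ q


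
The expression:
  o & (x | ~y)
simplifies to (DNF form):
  (o & x) | (o & ~y)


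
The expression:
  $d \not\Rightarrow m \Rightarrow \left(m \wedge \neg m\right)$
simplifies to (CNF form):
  $m \vee \neg d$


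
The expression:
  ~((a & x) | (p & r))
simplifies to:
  (~a & ~p) | (~a & ~r) | (~p & ~x) | (~r & ~x)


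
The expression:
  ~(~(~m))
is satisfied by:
  {m: False}


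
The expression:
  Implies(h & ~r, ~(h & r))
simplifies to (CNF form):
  True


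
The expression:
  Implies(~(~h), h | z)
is always true.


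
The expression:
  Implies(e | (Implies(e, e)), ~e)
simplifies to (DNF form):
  ~e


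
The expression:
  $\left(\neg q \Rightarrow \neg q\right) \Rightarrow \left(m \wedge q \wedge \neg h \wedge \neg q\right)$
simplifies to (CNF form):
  $\text{False}$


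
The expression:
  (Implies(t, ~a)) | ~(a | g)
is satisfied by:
  {t: False, a: False}
  {a: True, t: False}
  {t: True, a: False}


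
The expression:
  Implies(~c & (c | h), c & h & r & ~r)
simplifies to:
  c | ~h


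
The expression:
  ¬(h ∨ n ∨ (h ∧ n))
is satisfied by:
  {n: False, h: False}


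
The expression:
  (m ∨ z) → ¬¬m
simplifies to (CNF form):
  m ∨ ¬z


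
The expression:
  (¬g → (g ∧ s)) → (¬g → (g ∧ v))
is always true.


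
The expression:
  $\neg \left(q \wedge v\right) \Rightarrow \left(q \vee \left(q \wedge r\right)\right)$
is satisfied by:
  {q: True}


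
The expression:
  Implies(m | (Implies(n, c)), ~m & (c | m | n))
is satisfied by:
  {n: True, c: True, m: False}
  {n: True, c: False, m: False}
  {c: True, n: False, m: False}


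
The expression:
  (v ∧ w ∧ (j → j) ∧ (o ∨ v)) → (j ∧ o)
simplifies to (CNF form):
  (j ∨ ¬v ∨ ¬w) ∧ (o ∨ ¬v ∨ ¬w)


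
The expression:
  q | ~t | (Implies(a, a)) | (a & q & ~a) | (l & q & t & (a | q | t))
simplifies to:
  True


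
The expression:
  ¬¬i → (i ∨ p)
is always true.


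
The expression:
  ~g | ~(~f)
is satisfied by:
  {f: True, g: False}
  {g: False, f: False}
  {g: True, f: True}


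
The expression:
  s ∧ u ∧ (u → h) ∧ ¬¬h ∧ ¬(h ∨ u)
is never true.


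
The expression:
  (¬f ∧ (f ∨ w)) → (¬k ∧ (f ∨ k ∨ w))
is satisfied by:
  {f: True, w: False, k: False}
  {w: False, k: False, f: False}
  {f: True, k: True, w: False}
  {k: True, w: False, f: False}
  {f: True, w: True, k: False}
  {w: True, f: False, k: False}
  {f: True, k: True, w: True}


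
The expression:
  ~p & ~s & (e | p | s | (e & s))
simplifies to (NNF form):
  e & ~p & ~s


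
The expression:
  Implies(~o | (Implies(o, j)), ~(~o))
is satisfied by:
  {o: True}


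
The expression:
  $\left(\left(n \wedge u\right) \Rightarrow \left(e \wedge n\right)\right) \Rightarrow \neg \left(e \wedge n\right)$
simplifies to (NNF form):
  $\neg e \vee \neg n$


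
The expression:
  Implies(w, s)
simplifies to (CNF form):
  s | ~w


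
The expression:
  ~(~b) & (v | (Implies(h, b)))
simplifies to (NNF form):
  b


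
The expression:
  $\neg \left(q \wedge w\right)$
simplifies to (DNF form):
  $\neg q \vee \neg w$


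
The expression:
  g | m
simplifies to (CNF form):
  g | m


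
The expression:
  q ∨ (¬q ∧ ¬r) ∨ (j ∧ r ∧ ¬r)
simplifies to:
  q ∨ ¬r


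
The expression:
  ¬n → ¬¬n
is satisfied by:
  {n: True}


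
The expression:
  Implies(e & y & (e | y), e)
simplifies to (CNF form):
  True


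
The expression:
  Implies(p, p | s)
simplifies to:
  True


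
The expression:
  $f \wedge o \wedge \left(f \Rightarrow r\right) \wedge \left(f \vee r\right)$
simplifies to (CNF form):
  $f \wedge o \wedge r$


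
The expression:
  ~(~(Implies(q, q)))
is always true.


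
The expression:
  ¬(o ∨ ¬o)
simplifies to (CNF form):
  False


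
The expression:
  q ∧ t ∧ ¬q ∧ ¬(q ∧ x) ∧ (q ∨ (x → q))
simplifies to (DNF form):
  False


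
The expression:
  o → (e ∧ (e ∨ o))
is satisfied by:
  {e: True, o: False}
  {o: False, e: False}
  {o: True, e: True}


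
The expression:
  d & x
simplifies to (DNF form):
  d & x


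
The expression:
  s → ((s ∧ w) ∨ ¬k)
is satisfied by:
  {w: True, s: False, k: False}
  {s: False, k: False, w: False}
  {w: True, k: True, s: False}
  {k: True, s: False, w: False}
  {w: True, s: True, k: False}
  {s: True, w: False, k: False}
  {w: True, k: True, s: True}


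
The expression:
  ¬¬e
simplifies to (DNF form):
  e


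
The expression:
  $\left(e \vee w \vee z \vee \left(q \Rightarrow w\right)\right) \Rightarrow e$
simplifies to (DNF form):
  $e \vee \left(q \wedge \neg w \wedge \neg z\right)$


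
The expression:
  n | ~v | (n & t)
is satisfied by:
  {n: True, v: False}
  {v: False, n: False}
  {v: True, n: True}


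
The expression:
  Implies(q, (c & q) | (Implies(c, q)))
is always true.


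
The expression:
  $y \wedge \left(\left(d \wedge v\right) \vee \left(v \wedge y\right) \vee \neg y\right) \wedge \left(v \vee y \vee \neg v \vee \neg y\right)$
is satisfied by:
  {y: True, v: True}


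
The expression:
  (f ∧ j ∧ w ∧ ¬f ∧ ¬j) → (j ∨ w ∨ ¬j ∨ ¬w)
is always true.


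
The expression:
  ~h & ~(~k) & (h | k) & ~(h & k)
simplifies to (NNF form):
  k & ~h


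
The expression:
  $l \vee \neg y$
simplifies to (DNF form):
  $l \vee \neg y$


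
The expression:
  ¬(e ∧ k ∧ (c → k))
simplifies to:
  ¬e ∨ ¬k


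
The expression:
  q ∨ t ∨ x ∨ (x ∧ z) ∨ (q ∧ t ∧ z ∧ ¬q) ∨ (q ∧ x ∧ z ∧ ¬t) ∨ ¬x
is always true.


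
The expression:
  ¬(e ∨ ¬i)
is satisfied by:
  {i: True, e: False}


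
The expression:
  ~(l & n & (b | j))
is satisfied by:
  {j: False, l: False, n: False, b: False}
  {b: True, j: False, l: False, n: False}
  {j: True, b: False, l: False, n: False}
  {b: True, j: True, l: False, n: False}
  {n: True, b: False, j: False, l: False}
  {b: True, n: True, j: False, l: False}
  {n: True, j: True, b: False, l: False}
  {b: True, n: True, j: True, l: False}
  {l: True, n: False, j: False, b: False}
  {l: True, b: True, n: False, j: False}
  {l: True, j: True, n: False, b: False}
  {b: True, l: True, j: True, n: False}
  {l: True, n: True, b: False, j: False}


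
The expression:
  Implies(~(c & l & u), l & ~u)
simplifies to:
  l & (c | ~u)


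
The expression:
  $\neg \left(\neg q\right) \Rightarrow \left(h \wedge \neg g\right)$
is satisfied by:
  {h: True, q: False, g: False}
  {h: False, q: False, g: False}
  {g: True, h: True, q: False}
  {g: True, h: False, q: False}
  {q: True, h: True, g: False}


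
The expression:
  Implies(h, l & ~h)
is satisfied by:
  {h: False}


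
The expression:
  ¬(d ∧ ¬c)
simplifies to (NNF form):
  c ∨ ¬d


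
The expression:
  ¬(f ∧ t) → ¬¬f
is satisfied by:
  {f: True}


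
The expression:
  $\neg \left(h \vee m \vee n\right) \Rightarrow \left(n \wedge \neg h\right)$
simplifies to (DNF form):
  $h \vee m \vee n$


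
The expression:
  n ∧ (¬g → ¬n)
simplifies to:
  g ∧ n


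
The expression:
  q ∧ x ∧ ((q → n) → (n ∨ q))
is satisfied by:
  {x: True, q: True}


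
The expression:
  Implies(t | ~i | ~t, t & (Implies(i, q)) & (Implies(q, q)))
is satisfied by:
  {t: True, q: True, i: False}
  {t: True, q: False, i: False}
  {t: True, i: True, q: True}


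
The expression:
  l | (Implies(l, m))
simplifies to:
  True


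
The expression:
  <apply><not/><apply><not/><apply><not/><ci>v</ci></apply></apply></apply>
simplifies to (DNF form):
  <apply><not/><ci>v</ci></apply>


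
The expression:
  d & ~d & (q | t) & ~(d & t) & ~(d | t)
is never true.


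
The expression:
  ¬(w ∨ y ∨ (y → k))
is never true.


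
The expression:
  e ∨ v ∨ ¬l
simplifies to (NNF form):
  e ∨ v ∨ ¬l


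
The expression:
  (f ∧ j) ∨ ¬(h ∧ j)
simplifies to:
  f ∨ ¬h ∨ ¬j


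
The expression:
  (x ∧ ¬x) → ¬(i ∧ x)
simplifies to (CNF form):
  True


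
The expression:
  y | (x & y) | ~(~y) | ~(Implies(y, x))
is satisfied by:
  {y: True}


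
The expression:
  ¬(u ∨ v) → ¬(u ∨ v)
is always true.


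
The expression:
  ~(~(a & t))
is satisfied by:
  {t: True, a: True}


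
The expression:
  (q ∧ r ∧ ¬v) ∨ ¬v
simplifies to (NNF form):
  ¬v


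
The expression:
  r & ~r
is never true.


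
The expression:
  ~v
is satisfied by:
  {v: False}


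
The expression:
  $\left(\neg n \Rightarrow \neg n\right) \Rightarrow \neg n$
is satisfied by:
  {n: False}


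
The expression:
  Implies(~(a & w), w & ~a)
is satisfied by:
  {w: True}


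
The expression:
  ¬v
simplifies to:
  ¬v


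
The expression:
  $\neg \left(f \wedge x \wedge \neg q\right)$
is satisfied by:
  {q: True, x: False, f: False}
  {q: False, x: False, f: False}
  {f: True, q: True, x: False}
  {f: True, q: False, x: False}
  {x: True, q: True, f: False}
  {x: True, q: False, f: False}
  {x: True, f: True, q: True}


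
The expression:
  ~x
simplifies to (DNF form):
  ~x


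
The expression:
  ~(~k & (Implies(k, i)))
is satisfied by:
  {k: True}


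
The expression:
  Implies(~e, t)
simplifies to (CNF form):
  e | t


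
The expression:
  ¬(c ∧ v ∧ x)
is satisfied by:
  {v: False, x: False, c: False}
  {c: True, v: False, x: False}
  {x: True, v: False, c: False}
  {c: True, x: True, v: False}
  {v: True, c: False, x: False}
  {c: True, v: True, x: False}
  {x: True, v: True, c: False}


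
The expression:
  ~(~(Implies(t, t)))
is always true.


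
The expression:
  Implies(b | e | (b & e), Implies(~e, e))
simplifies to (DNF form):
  e | ~b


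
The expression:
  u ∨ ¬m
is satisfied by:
  {u: True, m: False}
  {m: False, u: False}
  {m: True, u: True}


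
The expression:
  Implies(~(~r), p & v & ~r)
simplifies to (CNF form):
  ~r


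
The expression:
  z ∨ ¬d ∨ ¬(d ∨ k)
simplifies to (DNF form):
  z ∨ ¬d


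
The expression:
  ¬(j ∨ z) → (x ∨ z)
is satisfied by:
  {x: True, z: True, j: True}
  {x: True, z: True, j: False}
  {x: True, j: True, z: False}
  {x: True, j: False, z: False}
  {z: True, j: True, x: False}
  {z: True, j: False, x: False}
  {j: True, z: False, x: False}


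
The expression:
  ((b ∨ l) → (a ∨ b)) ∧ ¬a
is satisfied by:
  {b: True, l: False, a: False}
  {l: False, a: False, b: False}
  {b: True, l: True, a: False}


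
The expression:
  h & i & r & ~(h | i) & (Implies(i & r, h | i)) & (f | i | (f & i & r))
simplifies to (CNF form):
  False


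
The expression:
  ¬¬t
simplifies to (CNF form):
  t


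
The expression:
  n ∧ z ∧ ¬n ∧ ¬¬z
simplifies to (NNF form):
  False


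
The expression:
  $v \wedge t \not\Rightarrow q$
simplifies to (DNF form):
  $t \wedge v \wedge \neg q$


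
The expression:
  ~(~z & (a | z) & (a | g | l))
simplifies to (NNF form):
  z | ~a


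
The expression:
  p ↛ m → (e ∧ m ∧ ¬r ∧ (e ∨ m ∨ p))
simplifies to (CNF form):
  m ∨ ¬p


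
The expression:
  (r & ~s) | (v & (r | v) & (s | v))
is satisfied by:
  {v: True, r: True, s: False}
  {v: True, r: False, s: False}
  {v: True, s: True, r: True}
  {v: True, s: True, r: False}
  {r: True, s: False, v: False}


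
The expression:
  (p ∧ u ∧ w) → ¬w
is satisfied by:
  {p: False, u: False, w: False}
  {w: True, p: False, u: False}
  {u: True, p: False, w: False}
  {w: True, u: True, p: False}
  {p: True, w: False, u: False}
  {w: True, p: True, u: False}
  {u: True, p: True, w: False}


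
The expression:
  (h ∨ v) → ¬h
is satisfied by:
  {h: False}


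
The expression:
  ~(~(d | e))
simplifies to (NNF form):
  d | e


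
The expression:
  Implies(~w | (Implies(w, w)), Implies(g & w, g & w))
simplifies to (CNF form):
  True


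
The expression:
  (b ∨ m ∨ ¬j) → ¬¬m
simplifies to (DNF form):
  m ∨ (j ∧ ¬b)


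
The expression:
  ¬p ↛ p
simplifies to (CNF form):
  ¬p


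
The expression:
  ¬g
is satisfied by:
  {g: False}


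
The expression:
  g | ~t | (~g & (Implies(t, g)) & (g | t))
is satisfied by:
  {g: True, t: False}
  {t: False, g: False}
  {t: True, g: True}


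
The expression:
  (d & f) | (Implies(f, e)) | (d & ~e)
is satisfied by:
  {d: True, e: True, f: False}
  {d: True, e: False, f: False}
  {e: True, d: False, f: False}
  {d: False, e: False, f: False}
  {f: True, d: True, e: True}
  {f: True, d: True, e: False}
  {f: True, e: True, d: False}


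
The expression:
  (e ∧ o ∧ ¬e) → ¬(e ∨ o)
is always true.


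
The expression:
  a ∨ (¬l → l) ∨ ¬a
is always true.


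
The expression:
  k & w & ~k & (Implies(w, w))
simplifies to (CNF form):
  False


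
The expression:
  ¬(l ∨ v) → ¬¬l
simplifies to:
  l ∨ v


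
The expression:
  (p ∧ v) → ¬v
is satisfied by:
  {p: False, v: False}
  {v: True, p: False}
  {p: True, v: False}


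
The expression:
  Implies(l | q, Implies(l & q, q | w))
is always true.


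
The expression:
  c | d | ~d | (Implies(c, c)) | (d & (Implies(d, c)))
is always true.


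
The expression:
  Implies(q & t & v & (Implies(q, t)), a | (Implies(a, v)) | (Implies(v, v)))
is always true.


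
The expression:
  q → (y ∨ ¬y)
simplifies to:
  True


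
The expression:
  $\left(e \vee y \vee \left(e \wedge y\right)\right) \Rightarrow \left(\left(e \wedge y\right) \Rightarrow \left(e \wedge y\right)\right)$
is always true.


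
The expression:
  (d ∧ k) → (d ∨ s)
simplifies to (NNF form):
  True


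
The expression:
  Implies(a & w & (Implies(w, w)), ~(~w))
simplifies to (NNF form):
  True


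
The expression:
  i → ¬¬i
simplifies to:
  True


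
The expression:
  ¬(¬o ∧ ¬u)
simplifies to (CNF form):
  o ∨ u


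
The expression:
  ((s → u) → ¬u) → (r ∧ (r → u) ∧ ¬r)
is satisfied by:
  {u: True}


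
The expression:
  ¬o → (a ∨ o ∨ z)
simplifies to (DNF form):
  a ∨ o ∨ z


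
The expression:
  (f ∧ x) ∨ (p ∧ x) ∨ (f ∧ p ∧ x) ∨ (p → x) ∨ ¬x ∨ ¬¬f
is always true.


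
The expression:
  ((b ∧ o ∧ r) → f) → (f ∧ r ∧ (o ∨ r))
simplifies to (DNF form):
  (f ∧ r) ∨ (b ∧ f ∧ r) ∨ (b ∧ o ∧ r) ∨ (f ∧ o ∧ r)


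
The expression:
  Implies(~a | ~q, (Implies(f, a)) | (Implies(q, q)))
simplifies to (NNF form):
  True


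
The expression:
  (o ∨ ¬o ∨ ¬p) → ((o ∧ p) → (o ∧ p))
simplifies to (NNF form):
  True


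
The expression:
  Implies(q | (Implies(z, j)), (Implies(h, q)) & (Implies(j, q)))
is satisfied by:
  {q: True, z: True, h: False, j: False}
  {q: True, z: False, h: False, j: False}
  {q: True, h: True, z: True, j: False}
  {q: True, h: True, z: False, j: False}
  {j: True, q: True, z: True, h: False}
  {j: True, q: True, z: False, h: False}
  {j: True, q: True, h: True, z: True}
  {j: True, q: True, h: True, z: False}
  {z: True, q: False, h: False, j: False}
  {q: False, z: False, h: False, j: False}
  {h: True, z: True, q: False, j: False}


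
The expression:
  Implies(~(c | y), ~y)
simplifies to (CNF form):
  True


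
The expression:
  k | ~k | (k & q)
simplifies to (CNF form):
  True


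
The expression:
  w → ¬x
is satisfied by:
  {w: False, x: False}
  {x: True, w: False}
  {w: True, x: False}


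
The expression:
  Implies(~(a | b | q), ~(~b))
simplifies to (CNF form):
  a | b | q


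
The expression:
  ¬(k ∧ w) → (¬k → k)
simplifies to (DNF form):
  k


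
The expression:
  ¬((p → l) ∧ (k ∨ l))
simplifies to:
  ¬l ∧ (p ∨ ¬k)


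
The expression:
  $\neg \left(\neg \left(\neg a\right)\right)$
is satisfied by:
  {a: False}


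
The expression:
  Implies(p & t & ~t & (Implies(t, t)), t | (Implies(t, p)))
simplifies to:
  True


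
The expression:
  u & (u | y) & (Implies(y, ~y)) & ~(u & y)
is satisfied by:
  {u: True, y: False}


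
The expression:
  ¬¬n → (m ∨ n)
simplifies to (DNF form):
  True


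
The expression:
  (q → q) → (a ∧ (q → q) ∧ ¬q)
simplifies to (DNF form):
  a ∧ ¬q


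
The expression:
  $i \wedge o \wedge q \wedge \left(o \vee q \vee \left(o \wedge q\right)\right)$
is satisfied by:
  {i: True, o: True, q: True}


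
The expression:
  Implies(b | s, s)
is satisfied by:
  {s: True, b: False}
  {b: False, s: False}
  {b: True, s: True}


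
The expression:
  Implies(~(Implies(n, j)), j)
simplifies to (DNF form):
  j | ~n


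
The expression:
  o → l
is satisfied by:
  {l: True, o: False}
  {o: False, l: False}
  {o: True, l: True}


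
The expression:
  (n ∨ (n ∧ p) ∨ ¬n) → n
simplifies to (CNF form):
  n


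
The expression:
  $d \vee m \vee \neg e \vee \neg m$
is always true.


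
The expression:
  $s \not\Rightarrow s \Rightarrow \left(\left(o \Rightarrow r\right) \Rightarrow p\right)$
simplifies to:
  $\text{True}$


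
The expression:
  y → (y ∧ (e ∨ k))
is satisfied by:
  {k: True, e: True, y: False}
  {k: True, e: False, y: False}
  {e: True, k: False, y: False}
  {k: False, e: False, y: False}
  {y: True, k: True, e: True}
  {y: True, k: True, e: False}
  {y: True, e: True, k: False}


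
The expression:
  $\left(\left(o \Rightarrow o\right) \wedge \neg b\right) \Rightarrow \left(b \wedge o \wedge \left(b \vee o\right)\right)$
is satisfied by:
  {b: True}


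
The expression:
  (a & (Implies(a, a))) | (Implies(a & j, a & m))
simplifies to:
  True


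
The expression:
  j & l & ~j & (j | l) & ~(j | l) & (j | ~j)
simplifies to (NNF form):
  False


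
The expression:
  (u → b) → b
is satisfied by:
  {b: True, u: True}
  {b: True, u: False}
  {u: True, b: False}


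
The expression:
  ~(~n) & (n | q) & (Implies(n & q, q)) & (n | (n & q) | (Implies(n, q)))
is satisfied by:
  {n: True}


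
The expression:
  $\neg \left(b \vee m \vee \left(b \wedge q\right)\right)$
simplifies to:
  $\neg b \wedge \neg m$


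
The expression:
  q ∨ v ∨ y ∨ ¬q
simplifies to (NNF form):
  True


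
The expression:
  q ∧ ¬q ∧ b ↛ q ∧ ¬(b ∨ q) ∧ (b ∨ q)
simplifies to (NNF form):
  False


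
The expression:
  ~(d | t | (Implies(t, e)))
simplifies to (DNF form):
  False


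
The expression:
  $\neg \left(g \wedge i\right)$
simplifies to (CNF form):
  $\neg g \vee \neg i$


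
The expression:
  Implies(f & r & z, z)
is always true.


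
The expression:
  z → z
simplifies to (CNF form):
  True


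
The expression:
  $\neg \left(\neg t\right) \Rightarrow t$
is always true.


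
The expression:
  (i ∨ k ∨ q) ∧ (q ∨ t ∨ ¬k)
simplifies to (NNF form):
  q ∨ (i ∧ ¬k) ∨ (k ∧ t)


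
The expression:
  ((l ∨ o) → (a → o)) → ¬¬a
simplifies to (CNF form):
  a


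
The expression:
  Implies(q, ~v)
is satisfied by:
  {v: False, q: False}
  {q: True, v: False}
  {v: True, q: False}


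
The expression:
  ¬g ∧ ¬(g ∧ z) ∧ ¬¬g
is never true.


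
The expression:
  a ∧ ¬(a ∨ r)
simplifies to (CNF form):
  False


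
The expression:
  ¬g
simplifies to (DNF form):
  ¬g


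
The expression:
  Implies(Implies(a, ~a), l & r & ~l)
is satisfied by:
  {a: True}


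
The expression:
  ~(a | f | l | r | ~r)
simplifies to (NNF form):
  False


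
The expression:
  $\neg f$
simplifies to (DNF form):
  $\neg f$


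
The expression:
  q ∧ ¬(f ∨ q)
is never true.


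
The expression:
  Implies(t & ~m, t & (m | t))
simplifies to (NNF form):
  True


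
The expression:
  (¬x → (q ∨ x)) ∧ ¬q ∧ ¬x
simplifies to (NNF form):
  False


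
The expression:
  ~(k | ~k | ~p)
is never true.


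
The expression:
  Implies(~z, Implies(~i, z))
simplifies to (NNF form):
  i | z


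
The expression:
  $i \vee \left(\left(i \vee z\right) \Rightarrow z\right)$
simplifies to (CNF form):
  $\text{True}$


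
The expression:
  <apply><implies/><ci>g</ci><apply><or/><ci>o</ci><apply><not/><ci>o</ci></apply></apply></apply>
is always true.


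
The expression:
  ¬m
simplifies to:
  ¬m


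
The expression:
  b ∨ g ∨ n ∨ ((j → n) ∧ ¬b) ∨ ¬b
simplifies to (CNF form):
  True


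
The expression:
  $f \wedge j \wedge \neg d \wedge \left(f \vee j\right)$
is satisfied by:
  {j: True, f: True, d: False}


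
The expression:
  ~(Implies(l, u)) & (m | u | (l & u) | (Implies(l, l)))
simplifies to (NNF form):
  l & ~u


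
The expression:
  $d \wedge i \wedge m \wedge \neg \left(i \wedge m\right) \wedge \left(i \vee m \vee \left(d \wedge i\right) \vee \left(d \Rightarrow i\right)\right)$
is never true.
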